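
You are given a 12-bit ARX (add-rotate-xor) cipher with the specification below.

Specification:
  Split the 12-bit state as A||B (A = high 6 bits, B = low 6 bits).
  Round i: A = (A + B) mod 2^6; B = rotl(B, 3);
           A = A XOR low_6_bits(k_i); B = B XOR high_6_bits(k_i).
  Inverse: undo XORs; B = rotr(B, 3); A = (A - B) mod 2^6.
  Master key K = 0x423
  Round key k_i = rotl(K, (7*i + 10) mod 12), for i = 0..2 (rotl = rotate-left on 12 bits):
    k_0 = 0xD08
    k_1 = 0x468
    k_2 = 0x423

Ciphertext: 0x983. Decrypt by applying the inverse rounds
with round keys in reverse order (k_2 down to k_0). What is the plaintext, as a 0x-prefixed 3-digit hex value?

s_0 = ciphertext = 0x983
s_1 = InvRound(s_0, k_2) = 0xADA
s_2 = InvRound(s_1, k_1) = 0xA99
s_3 = InvRound(s_2, k_0) = 0xD6D

0xD6D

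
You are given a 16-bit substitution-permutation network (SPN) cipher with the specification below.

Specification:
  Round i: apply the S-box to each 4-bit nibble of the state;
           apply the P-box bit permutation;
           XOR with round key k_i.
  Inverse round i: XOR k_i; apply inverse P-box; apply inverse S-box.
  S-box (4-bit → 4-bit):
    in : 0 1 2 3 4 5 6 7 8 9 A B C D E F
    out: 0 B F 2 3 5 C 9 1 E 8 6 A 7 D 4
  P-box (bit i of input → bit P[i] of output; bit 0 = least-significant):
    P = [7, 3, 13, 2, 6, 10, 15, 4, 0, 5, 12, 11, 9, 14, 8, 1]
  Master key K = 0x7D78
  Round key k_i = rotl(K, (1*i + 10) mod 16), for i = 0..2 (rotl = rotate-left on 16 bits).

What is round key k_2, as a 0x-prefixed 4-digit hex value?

K = 0x7D78
k_0 = rotl(K, (1*0+10) mod 16) = rotl(K, 10) = 0xE1F5
k_1 = rotl(K, (1*1+10) mod 16) = rotl(K, 11) = 0xC3EB
k_2 = rotl(K, (1*2+10) mod 16) = rotl(K, 12) = 0x87D7

0x87D7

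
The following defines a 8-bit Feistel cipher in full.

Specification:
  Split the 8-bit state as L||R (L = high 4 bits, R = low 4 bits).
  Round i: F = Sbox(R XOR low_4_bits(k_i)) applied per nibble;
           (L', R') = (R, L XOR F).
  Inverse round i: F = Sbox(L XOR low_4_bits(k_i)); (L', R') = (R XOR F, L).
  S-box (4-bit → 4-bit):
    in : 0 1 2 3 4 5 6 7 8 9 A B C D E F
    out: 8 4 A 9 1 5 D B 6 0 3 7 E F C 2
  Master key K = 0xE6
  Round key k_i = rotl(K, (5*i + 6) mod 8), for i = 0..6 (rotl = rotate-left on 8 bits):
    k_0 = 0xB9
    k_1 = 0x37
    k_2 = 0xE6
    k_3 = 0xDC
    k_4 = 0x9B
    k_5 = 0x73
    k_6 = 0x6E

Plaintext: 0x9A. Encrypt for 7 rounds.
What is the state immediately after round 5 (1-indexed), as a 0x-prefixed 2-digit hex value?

0xAF

s_0 = plaintext = 0x9A
s_1 = Round(s_0, k_0) = 0xA0
s_2 = Round(s_1, k_1) = 0x01
s_3 = Round(s_2, k_2) = 0x1B
s_4 = Round(s_3, k_3) = 0xBA
s_5 = Round(s_4, k_4) = 0xAF
s_6 = Round(s_5, k_5) = 0xF4
s_7 = Round(s_6, k_6) = 0x4C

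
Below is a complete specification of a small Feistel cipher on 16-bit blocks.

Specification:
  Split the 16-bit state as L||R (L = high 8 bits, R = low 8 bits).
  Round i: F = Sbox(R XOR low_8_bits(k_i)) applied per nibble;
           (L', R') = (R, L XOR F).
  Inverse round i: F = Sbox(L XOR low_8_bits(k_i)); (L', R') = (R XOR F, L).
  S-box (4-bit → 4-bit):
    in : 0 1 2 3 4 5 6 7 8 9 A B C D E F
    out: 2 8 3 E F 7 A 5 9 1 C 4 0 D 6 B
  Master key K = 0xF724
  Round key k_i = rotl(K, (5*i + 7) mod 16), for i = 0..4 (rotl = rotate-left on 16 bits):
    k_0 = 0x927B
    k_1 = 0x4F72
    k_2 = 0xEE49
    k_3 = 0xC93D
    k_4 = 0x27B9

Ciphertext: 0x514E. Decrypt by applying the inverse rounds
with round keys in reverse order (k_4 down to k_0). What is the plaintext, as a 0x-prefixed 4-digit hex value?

s_0 = ciphertext = 0x514E
s_1 = InvRound(s_0, k_4) = 0x2751
s_2 = InvRound(s_1, k_3) = 0xDD27
s_3 = InvRound(s_2, k_2) = 0x38DD
s_4 = InvRound(s_3, k_1) = 0x2138
s_5 = InvRound(s_4, k_0) = 0x4421

0x4421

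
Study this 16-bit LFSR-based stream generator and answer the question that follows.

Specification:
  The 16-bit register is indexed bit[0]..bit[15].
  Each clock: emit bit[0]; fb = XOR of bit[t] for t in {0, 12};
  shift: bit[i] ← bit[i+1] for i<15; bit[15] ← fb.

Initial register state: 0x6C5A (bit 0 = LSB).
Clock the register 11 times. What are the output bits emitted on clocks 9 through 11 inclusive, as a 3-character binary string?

001

reg_0 = 0x6C5A
clock 1: out=0, reg = 0x362D
clock 2: out=1, reg = 0x1B16
clock 3: out=0, reg = 0x8D8B
clock 4: out=1, reg = 0xC6C5
clock 5: out=1, reg = 0xE362
clock 6: out=0, reg = 0x71B1
clock 7: out=1, reg = 0x38D8
clock 8: out=0, reg = 0x9C6C
clock 9: out=0, reg = 0xCE36
clock 10: out=0, reg = 0x671B
clock 11: out=1, reg = 0xB38D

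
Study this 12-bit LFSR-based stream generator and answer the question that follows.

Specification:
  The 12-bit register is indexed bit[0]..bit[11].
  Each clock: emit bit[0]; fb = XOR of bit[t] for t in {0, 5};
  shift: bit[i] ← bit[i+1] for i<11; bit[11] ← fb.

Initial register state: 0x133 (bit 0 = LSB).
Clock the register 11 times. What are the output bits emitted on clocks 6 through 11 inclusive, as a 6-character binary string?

reg_0 = 0x133
clock 1: out=1, reg = 0x099
clock 2: out=1, reg = 0x84C
clock 3: out=0, reg = 0x426
clock 4: out=0, reg = 0xA13
clock 5: out=1, reg = 0xD09
clock 6: out=1, reg = 0xE84
clock 7: out=0, reg = 0x742
clock 8: out=0, reg = 0x3A1
clock 9: out=1, reg = 0x1D0
clock 10: out=0, reg = 0x0E8
clock 11: out=0, reg = 0x874

100100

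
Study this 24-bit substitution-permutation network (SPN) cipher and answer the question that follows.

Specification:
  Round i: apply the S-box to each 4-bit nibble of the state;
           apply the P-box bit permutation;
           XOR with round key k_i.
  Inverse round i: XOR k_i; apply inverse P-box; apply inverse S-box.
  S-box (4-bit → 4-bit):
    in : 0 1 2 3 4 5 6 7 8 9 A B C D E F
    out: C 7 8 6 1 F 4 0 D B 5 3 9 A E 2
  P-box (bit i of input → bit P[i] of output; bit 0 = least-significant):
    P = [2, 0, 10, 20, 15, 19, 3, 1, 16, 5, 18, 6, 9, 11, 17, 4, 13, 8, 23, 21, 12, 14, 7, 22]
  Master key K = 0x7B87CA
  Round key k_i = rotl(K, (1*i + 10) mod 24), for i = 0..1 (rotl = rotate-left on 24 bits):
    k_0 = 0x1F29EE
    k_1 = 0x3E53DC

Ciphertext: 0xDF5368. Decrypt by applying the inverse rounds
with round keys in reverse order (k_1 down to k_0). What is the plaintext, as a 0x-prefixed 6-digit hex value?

0x678AE2

s_0 = ciphertext = 0xDF5368
s_1 = InvRound(s_0, k_1) = 0x002B74
s_2 = InvRound(s_1, k_0) = 0x678AE2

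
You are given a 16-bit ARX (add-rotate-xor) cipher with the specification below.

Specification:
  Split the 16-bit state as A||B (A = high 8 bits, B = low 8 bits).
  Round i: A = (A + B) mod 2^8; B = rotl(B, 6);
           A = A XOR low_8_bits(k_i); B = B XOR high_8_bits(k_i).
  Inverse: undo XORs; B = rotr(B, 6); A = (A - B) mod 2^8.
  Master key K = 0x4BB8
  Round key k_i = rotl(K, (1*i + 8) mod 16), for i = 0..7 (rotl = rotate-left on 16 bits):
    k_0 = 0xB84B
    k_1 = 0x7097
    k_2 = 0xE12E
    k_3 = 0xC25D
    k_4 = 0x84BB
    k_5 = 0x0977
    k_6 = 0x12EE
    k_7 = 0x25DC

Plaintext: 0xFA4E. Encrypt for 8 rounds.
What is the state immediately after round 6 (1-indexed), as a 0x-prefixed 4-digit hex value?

s_0 = plaintext = 0xFA4E
s_1 = Round(s_0, k_0) = 0x032B
s_2 = Round(s_1, k_1) = 0xB9BA
s_3 = Round(s_2, k_2) = 0x5D4F
s_4 = Round(s_3, k_3) = 0xF111
s_5 = Round(s_4, k_4) = 0xB9C0
s_6 = Round(s_5, k_5) = 0x0E39
s_7 = Round(s_6, k_6) = 0xA95C
s_8 = Round(s_7, k_7) = 0xD932

0x0E39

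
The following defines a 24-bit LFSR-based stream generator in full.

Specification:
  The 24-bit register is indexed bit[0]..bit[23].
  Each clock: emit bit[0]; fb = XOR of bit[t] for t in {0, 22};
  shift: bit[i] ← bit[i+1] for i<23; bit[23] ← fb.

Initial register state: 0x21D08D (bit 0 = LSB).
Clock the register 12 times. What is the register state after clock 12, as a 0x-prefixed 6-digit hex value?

0x02921D

reg_0 = 0x21D08D
clock 1: out=1, reg = 0x90E846
clock 2: out=0, reg = 0x487423
clock 3: out=1, reg = 0x243A11
clock 4: out=1, reg = 0x921D08
clock 5: out=0, reg = 0x490E84
clock 6: out=0, reg = 0xA48742
clock 7: out=0, reg = 0x5243A1
clock 8: out=1, reg = 0x2921D0
clock 9: out=0, reg = 0x1490E8
clock 10: out=0, reg = 0x0A4874
clock 11: out=0, reg = 0x05243A
clock 12: out=0, reg = 0x02921D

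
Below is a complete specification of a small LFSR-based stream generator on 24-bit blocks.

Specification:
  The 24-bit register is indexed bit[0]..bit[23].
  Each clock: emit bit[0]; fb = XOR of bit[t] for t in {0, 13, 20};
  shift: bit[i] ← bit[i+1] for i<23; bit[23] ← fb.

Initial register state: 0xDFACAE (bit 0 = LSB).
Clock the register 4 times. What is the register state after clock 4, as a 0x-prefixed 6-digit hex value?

0xEDFACA

reg_0 = 0xDFACAE
clock 1: out=0, reg = 0x6FD657
clock 2: out=1, reg = 0xB7EB2B
clock 3: out=1, reg = 0xDBF595
clock 4: out=1, reg = 0xEDFACA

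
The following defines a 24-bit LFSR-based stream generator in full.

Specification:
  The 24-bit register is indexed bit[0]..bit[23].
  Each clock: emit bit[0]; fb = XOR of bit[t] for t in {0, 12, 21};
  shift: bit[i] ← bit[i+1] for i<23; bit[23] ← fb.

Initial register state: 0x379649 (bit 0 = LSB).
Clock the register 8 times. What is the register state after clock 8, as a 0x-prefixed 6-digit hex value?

reg_0 = 0x379649
clock 1: out=1, reg = 0x9BCB24
clock 2: out=0, reg = 0x4DE592
clock 3: out=0, reg = 0x26F2C9
clock 4: out=1, reg = 0x937964
clock 5: out=0, reg = 0xC9BCB2
clock 6: out=0, reg = 0xE4DE59
clock 7: out=1, reg = 0xF26F2C
clock 8: out=0, reg = 0xF93796

0xF93796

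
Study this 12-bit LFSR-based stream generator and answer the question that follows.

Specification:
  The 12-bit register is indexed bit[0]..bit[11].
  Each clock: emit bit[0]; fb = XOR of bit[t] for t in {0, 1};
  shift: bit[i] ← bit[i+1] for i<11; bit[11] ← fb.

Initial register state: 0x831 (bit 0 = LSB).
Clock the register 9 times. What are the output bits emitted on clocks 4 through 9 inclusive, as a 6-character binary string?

011000

reg_0 = 0x831
clock 1: out=1, reg = 0xC18
clock 2: out=0, reg = 0x60C
clock 3: out=0, reg = 0x306
clock 4: out=0, reg = 0x983
clock 5: out=1, reg = 0x4C1
clock 6: out=1, reg = 0xA60
clock 7: out=0, reg = 0x530
clock 8: out=0, reg = 0x298
clock 9: out=0, reg = 0x14C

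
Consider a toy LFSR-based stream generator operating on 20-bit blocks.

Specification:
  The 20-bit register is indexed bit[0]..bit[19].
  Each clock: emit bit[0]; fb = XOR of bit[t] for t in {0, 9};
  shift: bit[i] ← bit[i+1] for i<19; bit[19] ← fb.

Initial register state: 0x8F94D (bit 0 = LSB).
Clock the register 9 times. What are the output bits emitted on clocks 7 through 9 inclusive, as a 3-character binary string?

reg_0 = 0x8F94D
clock 1: out=1, reg = 0xC7CA6
clock 2: out=0, reg = 0x63E53
clock 3: out=1, reg = 0x31F29
clock 4: out=1, reg = 0x18F94
clock 5: out=0, reg = 0x8C7CA
clock 6: out=0, reg = 0xC63E5
clock 7: out=1, reg = 0x631F2
clock 8: out=0, reg = 0x318F9
clock 9: out=1, reg = 0x98C7C

101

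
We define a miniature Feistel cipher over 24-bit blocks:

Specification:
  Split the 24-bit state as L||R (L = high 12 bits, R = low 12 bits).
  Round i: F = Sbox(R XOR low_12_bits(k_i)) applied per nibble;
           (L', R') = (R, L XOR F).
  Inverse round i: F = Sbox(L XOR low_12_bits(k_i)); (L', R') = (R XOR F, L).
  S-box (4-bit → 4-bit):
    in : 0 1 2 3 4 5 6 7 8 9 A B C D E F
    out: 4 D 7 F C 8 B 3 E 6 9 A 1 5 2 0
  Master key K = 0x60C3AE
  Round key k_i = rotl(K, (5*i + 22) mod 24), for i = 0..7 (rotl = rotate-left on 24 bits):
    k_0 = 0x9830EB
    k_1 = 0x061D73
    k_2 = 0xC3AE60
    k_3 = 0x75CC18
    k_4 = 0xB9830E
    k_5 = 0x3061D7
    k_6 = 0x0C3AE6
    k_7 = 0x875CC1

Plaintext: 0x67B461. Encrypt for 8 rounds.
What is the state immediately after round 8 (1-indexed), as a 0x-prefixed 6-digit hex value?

0x8BB976

s_0 = plaintext = 0x67B461
s_1 = Round(s_0, k_0) = 0x461A92
s_2 = Round(s_1, k_1) = 0xA9274C
s_3 = Round(s_2, k_2) = 0x74CCE3
s_4 = Round(s_3, k_3) = 0xCE3346
s_5 = Round(s_4, k_4) = 0x34682D
s_6 = Round(s_5, k_5) = 0x82D54F
s_7 = Round(s_6, k_6) = 0x54F8BB
s_8 = Round(s_7, k_7) = 0x8BB976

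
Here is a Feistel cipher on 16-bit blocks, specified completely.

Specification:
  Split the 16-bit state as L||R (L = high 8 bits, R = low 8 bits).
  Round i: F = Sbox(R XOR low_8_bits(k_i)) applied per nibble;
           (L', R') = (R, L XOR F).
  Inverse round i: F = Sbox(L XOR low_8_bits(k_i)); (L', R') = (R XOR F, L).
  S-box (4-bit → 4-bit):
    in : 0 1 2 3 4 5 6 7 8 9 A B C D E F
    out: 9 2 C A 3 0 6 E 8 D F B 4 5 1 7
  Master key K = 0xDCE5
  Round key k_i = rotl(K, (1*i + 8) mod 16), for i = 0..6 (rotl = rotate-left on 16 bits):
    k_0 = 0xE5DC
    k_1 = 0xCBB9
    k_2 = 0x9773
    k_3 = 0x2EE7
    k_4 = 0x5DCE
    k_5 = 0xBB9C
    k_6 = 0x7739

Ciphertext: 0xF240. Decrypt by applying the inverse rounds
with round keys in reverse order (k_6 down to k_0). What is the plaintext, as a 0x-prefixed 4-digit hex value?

0xC33D

s_0 = ciphertext = 0xF240
s_1 = InvRound(s_0, k_6) = 0x0BF2
s_2 = InvRound(s_1, k_5) = 0x2C0B
s_3 = InvRound(s_2, k_4) = 0x172C
s_4 = InvRound(s_3, k_3) = 0x5517
s_5 = InvRound(s_4, k_2) = 0xD155
s_6 = InvRound(s_5, k_1) = 0x3DD1
s_7 = InvRound(s_6, k_0) = 0xC33D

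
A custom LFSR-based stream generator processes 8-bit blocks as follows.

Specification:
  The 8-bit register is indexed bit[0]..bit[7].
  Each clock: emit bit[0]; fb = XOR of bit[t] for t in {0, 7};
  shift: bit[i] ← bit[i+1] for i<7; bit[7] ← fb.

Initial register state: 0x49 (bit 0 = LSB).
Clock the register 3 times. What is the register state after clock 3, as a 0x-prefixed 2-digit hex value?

0xE9

reg_0 = 0x49
clock 1: out=1, reg = 0xA4
clock 2: out=0, reg = 0xD2
clock 3: out=0, reg = 0xE9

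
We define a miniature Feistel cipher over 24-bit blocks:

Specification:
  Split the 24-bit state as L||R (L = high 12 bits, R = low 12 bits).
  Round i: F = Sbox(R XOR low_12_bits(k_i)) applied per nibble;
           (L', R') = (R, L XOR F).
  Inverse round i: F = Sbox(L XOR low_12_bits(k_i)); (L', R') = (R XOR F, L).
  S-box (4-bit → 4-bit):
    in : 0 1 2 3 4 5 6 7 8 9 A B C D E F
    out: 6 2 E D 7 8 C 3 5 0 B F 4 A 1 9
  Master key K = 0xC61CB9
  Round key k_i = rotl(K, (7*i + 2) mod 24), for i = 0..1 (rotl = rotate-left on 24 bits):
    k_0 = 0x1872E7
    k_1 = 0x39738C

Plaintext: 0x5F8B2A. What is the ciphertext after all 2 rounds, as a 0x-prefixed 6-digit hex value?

0x5B27FB

s_0 = plaintext = 0x5F8B2A
s_1 = Round(s_0, k_0) = 0xB2A5B2
s_2 = Round(s_1, k_1) = 0x5B27FB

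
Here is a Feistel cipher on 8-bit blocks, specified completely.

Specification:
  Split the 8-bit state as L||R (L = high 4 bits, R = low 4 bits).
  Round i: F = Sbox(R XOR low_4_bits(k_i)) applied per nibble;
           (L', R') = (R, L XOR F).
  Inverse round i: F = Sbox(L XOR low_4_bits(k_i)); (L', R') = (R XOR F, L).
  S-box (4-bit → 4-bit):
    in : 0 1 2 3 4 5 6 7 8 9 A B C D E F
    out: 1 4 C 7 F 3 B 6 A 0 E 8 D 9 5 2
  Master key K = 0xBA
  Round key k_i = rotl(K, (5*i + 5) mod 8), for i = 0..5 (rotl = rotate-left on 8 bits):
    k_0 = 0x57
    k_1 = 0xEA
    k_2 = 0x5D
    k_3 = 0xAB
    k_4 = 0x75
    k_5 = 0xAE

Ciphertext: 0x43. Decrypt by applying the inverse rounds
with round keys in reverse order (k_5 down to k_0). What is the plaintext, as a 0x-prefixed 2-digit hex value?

s_0 = ciphertext = 0x43
s_1 = InvRound(s_0, k_5) = 0xD4
s_2 = InvRound(s_1, k_4) = 0xED
s_3 = InvRound(s_2, k_3) = 0xEE
s_4 = InvRound(s_3, k_2) = 0x9E
s_5 = InvRound(s_4, k_1) = 0x99
s_6 = InvRound(s_5, k_0) = 0xC9

0xC9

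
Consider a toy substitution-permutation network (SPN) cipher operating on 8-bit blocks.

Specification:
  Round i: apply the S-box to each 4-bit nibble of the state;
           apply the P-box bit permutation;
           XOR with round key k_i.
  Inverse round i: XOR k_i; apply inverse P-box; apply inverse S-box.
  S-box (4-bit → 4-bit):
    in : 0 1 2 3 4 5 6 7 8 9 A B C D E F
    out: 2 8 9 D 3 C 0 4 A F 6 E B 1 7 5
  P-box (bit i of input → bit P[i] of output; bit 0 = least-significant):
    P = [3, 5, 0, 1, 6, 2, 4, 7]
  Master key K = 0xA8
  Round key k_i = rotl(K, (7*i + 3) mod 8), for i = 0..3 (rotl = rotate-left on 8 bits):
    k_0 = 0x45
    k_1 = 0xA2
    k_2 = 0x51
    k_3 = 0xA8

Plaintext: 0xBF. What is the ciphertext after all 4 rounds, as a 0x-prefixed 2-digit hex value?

s_0 = plaintext = 0xBF
s_1 = Round(s_0, k_0) = 0xD8
s_2 = Round(s_1, k_1) = 0xC0
s_3 = Round(s_2, k_2) = 0xB5
s_4 = Round(s_3, k_3) = 0x3F

0x3F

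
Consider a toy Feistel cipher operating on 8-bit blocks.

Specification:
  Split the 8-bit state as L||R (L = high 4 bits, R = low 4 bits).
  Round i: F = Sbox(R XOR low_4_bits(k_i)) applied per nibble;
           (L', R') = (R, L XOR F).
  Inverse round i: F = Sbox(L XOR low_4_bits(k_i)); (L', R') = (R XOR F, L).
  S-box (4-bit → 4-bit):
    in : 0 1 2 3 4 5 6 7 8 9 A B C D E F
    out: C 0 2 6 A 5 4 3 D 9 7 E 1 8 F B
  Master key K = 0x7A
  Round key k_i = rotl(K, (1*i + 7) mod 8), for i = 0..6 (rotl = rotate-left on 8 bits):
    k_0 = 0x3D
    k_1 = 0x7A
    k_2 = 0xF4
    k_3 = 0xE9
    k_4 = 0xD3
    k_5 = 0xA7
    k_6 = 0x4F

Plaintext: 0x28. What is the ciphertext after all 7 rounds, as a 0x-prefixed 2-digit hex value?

s_0 = plaintext = 0x28
s_1 = Round(s_0, k_0) = 0x87
s_2 = Round(s_1, k_1) = 0x70
s_3 = Round(s_2, k_2) = 0x0D
s_4 = Round(s_3, k_3) = 0xDA
s_5 = Round(s_4, k_4) = 0xA4
s_6 = Round(s_5, k_5) = 0x4C
s_7 = Round(s_6, k_6) = 0xC2

0xC2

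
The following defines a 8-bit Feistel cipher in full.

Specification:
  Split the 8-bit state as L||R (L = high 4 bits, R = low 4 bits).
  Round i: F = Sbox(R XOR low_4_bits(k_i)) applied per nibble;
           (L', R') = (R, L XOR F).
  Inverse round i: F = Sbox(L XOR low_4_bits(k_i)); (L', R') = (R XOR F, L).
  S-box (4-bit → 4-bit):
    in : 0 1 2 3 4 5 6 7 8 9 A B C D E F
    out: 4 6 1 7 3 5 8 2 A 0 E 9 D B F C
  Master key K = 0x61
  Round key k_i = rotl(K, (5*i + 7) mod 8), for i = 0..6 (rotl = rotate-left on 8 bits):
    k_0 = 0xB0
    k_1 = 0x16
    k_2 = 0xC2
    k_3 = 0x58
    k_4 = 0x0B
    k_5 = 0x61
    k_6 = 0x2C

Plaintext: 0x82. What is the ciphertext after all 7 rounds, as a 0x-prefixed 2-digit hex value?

s_0 = plaintext = 0x82
s_1 = Round(s_0, k_0) = 0x29
s_2 = Round(s_1, k_1) = 0x9E
s_3 = Round(s_2, k_2) = 0xE4
s_4 = Round(s_3, k_3) = 0x43
s_5 = Round(s_4, k_4) = 0x3E
s_6 = Round(s_5, k_5) = 0xEF
s_7 = Round(s_6, k_6) = 0xF9

0xF9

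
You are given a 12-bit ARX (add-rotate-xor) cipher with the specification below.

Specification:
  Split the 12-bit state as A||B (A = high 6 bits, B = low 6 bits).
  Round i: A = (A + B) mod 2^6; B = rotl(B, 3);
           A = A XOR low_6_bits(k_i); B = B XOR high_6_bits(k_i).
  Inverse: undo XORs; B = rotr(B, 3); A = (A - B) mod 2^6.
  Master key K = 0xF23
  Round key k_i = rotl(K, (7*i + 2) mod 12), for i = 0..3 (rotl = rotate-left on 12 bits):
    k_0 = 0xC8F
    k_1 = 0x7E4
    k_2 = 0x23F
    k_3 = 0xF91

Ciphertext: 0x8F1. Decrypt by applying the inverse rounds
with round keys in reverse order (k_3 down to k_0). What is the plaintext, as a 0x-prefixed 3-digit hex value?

0x587

s_0 = ciphertext = 0x8F1
s_1 = InvRound(s_0, k_3) = 0xE79
s_2 = InvRound(s_1, k_2) = 0xE0E
s_3 = InvRound(s_2, k_1) = 0x48A
s_4 = InvRound(s_3, k_0) = 0x587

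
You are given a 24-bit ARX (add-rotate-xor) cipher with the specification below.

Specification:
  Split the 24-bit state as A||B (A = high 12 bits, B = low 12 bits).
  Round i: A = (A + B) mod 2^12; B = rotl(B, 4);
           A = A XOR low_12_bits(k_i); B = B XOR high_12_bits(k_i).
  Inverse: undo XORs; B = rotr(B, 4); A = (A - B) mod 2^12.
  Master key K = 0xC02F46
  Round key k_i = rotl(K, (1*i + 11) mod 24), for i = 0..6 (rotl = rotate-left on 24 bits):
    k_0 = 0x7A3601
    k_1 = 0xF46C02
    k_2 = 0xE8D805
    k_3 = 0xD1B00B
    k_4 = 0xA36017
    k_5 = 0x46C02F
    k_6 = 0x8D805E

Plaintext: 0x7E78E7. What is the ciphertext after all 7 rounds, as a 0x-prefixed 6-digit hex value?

s_0 = plaintext = 0x7E78E7
s_1 = Round(s_0, k_0) = 0x6CF9DB
s_2 = Round(s_1, k_1) = 0xCA82FF
s_3 = Round(s_2, k_2) = 0x7A217F
s_4 = Round(s_3, k_3) = 0x92AAEA
s_5 = Round(s_4, k_4) = 0x40349C
s_6 = Round(s_5, k_5) = 0x8B0DA8
s_7 = Round(s_6, k_6) = 0x606255

0x606255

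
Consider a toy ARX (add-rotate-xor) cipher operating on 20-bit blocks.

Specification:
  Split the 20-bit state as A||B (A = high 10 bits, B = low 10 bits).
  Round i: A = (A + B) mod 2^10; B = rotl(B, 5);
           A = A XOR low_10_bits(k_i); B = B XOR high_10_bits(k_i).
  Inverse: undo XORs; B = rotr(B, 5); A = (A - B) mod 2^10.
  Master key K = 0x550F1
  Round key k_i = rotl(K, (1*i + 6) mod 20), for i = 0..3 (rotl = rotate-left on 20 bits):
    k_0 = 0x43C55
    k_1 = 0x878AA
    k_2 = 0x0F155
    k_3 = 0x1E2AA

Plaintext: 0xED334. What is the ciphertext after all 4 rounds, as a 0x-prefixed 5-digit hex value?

s_0 = plaintext = 0xED334
s_1 = Round(s_0, k_0) = 0xAF796
s_2 = Round(s_1, k_1) = 0xBE4C2
s_3 = Round(s_2, k_2) = 0xBB87A
s_4 = Round(s_3, k_3) = 0x70B3B

0x70B3B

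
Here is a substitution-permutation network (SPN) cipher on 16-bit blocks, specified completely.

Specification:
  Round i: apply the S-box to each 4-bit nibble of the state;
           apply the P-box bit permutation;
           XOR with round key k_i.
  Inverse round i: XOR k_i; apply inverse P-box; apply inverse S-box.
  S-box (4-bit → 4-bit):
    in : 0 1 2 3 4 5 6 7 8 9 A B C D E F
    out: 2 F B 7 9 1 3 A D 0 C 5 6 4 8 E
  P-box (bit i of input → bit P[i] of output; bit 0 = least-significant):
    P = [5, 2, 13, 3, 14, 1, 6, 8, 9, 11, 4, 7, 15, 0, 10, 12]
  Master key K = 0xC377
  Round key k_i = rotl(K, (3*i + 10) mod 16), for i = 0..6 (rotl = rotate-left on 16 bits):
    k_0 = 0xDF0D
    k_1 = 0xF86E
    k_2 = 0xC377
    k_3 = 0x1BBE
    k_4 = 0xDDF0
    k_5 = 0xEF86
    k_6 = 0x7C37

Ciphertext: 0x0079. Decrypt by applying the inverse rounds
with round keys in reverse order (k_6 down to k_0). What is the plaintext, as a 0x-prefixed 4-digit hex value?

s_0 = ciphertext = 0x0079
s_1 = InvRound(s_0, k_6) = 0xA03F
s_2 = InvRound(s_1, k_5) = 0xC144
s_3 = InvRound(s_2, k_4) = 0xAF96
s_4 = InvRound(s_3, k_3) = 0x8998
s_5 = InvRound(s_4, k_2) = 0x0232
s_6 = InvRound(s_5, k_1) = 0x43BF
s_7 = InvRound(s_6, k_0) = 0x8F05

0x8F05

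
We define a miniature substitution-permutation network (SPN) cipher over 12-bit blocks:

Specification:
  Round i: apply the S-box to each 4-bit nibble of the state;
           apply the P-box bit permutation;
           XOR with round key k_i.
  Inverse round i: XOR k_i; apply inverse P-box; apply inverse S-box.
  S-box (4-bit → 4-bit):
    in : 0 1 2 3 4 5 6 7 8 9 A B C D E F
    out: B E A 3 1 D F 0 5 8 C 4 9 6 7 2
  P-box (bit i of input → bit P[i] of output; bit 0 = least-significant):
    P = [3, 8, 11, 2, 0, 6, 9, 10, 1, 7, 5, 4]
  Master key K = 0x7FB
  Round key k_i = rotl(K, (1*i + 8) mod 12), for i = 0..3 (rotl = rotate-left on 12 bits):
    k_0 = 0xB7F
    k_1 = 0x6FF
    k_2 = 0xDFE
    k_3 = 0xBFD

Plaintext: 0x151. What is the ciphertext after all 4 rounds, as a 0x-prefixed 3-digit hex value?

0x0C2

s_0 = plaintext = 0x151
s_1 = Round(s_0, k_0) = 0x4CA
s_2 = Round(s_1, k_1) = 0xAF8
s_3 = Round(s_2, k_2) = 0x586
s_4 = Round(s_3, k_3) = 0x0C2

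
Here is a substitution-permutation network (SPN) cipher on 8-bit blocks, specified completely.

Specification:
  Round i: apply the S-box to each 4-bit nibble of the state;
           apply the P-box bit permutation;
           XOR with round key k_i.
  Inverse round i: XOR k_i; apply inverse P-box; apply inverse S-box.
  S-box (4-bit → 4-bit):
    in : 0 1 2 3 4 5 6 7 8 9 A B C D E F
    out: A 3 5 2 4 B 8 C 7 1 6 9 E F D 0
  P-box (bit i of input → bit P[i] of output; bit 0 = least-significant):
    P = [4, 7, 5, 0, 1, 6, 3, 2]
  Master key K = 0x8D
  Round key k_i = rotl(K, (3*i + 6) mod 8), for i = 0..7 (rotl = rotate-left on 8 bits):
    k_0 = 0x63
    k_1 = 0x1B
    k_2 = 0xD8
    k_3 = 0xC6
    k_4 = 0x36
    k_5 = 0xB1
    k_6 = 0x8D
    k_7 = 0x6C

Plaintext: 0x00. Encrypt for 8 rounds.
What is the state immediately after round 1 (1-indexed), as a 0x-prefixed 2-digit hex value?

0xA6

s_0 = plaintext = 0x00
s_1 = Round(s_0, k_0) = 0xA6
s_2 = Round(s_1, k_1) = 0x52
s_3 = Round(s_2, k_2) = 0xAE
s_4 = Round(s_3, k_3) = 0xBF
s_5 = Round(s_4, k_4) = 0x30
s_6 = Round(s_5, k_5) = 0x70
s_7 = Round(s_6, k_6) = 0x00
s_8 = Round(s_7, k_7) = 0xA9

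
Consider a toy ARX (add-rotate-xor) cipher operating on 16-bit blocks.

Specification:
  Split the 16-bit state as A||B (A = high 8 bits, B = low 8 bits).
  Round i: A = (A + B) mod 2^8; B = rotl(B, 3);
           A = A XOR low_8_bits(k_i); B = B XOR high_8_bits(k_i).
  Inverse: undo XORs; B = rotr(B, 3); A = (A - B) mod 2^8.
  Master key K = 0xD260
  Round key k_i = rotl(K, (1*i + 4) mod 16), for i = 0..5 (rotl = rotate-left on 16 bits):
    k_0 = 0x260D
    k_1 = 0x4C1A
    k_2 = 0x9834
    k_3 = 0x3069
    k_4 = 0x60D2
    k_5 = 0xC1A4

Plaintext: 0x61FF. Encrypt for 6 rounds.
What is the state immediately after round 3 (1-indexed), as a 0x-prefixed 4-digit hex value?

s_0 = plaintext = 0x61FF
s_1 = Round(s_0, k_0) = 0x6DD9
s_2 = Round(s_1, k_1) = 0x5C82
s_3 = Round(s_2, k_2) = 0xEA8C
s_4 = Round(s_3, k_3) = 0x1F54
s_5 = Round(s_4, k_4) = 0xA1C2
s_6 = Round(s_5, k_5) = 0xC7D7

0xEA8C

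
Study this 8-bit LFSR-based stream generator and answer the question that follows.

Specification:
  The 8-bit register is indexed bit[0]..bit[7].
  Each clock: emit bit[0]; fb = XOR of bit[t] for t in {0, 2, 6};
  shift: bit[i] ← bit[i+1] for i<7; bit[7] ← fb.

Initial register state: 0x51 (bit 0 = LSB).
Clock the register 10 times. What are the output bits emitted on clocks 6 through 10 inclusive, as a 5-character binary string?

reg_0 = 0x51
clock 1: out=1, reg = 0x28
clock 2: out=0, reg = 0x14
clock 3: out=0, reg = 0x8A
clock 4: out=0, reg = 0x45
clock 5: out=1, reg = 0xA2
clock 6: out=0, reg = 0x51
clock 7: out=1, reg = 0x28
clock 8: out=0, reg = 0x14
clock 9: out=0, reg = 0x8A
clock 10: out=0, reg = 0x45

01000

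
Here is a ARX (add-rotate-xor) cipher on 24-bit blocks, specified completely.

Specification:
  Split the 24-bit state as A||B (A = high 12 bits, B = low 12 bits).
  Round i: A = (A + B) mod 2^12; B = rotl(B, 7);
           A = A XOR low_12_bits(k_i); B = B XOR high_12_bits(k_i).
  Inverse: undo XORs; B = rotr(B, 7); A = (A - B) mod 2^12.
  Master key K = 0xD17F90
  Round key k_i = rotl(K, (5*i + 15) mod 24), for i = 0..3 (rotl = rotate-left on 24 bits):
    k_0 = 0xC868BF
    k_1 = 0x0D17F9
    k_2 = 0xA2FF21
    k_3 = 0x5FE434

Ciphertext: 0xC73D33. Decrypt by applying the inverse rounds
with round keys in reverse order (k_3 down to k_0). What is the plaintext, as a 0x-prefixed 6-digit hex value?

s_0 = ciphertext = 0xC73D33
s_1 = InvRound(s_0, k_3) = 0xE969B1
s_2 = InvRound(s_1, k_2) = 0xDF03C7
s_3 = InvRound(s_2, k_1) = 0x7432C6
s_4 = InvRound(s_3, k_0) = 0x7E081C

0x7E081C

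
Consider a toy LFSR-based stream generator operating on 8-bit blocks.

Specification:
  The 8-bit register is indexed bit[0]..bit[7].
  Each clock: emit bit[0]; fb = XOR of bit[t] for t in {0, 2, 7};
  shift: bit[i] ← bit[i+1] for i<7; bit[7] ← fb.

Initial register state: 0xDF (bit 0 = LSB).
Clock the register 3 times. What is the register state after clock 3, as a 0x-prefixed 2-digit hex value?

0xFB

reg_0 = 0xDF
clock 1: out=1, reg = 0xEF
clock 2: out=1, reg = 0xF7
clock 3: out=1, reg = 0xFB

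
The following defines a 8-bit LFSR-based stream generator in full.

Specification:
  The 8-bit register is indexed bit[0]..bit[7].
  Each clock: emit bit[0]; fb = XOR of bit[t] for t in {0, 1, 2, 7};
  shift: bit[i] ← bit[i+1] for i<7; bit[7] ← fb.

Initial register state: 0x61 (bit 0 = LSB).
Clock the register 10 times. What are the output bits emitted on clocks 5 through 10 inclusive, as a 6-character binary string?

reg_0 = 0x61
clock 1: out=1, reg = 0xB0
clock 2: out=0, reg = 0xD8
clock 3: out=0, reg = 0xEC
clock 4: out=0, reg = 0x76
clock 5: out=0, reg = 0x3B
clock 6: out=1, reg = 0x1D
clock 7: out=1, reg = 0x0E
clock 8: out=0, reg = 0x07
clock 9: out=1, reg = 0x83
clock 10: out=1, reg = 0xC1

011011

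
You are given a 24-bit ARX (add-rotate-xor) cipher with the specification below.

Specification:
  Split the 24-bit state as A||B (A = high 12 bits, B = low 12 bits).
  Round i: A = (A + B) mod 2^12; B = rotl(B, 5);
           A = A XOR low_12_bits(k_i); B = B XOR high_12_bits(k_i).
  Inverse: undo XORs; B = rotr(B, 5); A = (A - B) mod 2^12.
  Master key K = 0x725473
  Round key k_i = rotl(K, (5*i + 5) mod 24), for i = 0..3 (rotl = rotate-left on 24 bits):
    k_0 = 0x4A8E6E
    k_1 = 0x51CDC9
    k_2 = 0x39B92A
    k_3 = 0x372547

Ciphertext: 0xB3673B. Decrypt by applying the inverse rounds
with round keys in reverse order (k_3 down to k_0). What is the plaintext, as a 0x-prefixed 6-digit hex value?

0x6C32B3

s_0 = ciphertext = 0xB3673B
s_1 = InvRound(s_0, k_3) = 0x9CF4A2
s_2 = InvRound(s_1, k_2) = 0x42CCB9
s_3 = InvRound(s_2, k_1) = 0x7182CD
s_4 = InvRound(s_3, k_0) = 0x6C32B3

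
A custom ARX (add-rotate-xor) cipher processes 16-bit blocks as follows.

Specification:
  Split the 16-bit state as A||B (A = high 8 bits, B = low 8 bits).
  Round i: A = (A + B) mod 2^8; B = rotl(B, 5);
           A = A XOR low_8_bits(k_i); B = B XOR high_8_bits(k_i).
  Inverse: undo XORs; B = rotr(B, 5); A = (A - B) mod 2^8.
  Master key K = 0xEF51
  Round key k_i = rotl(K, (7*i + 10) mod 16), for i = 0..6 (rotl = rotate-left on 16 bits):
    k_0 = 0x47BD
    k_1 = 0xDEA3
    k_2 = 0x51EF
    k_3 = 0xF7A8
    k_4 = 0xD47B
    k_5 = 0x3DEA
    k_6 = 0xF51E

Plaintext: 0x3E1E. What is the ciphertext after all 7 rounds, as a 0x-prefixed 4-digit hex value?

s_0 = plaintext = 0x3E1E
s_1 = Round(s_0, k_0) = 0xE184
s_2 = Round(s_1, k_1) = 0xC64E
s_3 = Round(s_2, k_2) = 0xFB98
s_4 = Round(s_3, k_3) = 0x3BE4
s_5 = Round(s_4, k_4) = 0x6448
s_6 = Round(s_5, k_5) = 0x4634
s_7 = Round(s_6, k_6) = 0x6473

0x6473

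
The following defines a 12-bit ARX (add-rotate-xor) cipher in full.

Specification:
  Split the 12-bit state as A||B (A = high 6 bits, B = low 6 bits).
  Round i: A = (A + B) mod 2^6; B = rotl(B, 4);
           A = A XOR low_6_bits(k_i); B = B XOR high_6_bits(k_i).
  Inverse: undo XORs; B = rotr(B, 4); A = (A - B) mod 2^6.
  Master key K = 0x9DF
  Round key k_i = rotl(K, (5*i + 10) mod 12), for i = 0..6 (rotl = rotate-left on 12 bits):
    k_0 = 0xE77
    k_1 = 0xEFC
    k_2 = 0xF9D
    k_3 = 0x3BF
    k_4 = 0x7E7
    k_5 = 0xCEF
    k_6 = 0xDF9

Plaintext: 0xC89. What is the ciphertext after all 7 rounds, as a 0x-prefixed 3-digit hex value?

0x013

s_0 = plaintext = 0xC89
s_1 = Round(s_0, k_0) = 0x32B
s_2 = Round(s_1, k_1) = 0x2C1
s_3 = Round(s_2, k_2) = 0x46E
s_4 = Round(s_3, k_3) = 0x025
s_5 = Round(s_4, k_4) = 0x086
s_6 = Round(s_5, k_5) = 0x9D2
s_7 = Round(s_6, k_6) = 0x013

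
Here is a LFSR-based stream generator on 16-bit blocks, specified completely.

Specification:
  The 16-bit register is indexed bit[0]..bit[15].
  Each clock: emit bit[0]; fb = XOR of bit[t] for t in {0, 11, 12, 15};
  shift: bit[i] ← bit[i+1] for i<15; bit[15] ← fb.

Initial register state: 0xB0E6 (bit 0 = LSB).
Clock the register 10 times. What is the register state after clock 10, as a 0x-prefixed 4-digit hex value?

0xCDAC

reg_0 = 0xB0E6
clock 1: out=0, reg = 0x5873
clock 2: out=1, reg = 0xAC39
clock 3: out=1, reg = 0xD61C
clock 4: out=0, reg = 0x6B0E
clock 5: out=0, reg = 0xB587
clock 6: out=1, reg = 0xDAC3
clock 7: out=1, reg = 0x6D61
clock 8: out=1, reg = 0x36B0
clock 9: out=0, reg = 0x9B58
clock 10: out=0, reg = 0xCDAC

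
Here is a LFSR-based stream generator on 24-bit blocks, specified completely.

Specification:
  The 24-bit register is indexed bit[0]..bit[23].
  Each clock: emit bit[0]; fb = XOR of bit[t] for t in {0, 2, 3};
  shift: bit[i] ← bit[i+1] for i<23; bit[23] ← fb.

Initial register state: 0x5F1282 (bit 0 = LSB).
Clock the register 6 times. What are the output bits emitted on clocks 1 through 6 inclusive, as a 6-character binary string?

010000

reg_0 = 0x5F1282
clock 1: out=0, reg = 0x2F8941
clock 2: out=1, reg = 0x97C4A0
clock 3: out=0, reg = 0x4BE250
clock 4: out=0, reg = 0x25F128
clock 5: out=0, reg = 0x92F894
clock 6: out=0, reg = 0xC97C4A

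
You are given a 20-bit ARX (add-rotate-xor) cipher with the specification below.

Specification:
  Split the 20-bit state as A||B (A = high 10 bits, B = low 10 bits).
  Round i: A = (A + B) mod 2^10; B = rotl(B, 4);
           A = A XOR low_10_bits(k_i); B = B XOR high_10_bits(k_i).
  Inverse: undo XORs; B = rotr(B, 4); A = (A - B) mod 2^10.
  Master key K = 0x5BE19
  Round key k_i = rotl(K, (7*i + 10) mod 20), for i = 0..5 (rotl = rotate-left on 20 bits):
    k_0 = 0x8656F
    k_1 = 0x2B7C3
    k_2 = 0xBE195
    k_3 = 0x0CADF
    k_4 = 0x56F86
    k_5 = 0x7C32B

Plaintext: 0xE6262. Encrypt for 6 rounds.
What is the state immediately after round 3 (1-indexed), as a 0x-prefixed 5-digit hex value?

0xC9826

s_0 = plaintext = 0xE6262
s_1 = Round(s_0, k_0) = 0x25430
s_2 = Round(s_1, k_1) = 0xC1BAD
s_3 = Round(s_2, k_2) = 0xC9826
s_4 = Round(s_3, k_3) = 0x64E52
s_5 = Round(s_4, k_4) = 0x18C72
s_6 = Round(s_5, k_5) = 0xFFAD1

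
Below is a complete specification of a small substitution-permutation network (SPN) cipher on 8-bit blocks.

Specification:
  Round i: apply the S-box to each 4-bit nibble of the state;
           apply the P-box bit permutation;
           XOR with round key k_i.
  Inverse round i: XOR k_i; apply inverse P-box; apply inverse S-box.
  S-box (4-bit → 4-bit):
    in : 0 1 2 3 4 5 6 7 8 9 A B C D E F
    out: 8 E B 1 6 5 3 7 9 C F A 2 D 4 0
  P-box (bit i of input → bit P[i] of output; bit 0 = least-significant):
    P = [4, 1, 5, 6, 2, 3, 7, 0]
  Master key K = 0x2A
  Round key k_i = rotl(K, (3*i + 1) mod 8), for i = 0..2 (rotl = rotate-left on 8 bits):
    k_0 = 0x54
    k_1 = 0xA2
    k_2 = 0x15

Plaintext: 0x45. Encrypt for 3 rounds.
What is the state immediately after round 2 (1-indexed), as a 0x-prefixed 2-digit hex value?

0x20

s_0 = plaintext = 0x45
s_1 = Round(s_0, k_0) = 0xEC
s_2 = Round(s_1, k_1) = 0x20
s_3 = Round(s_2, k_2) = 0x58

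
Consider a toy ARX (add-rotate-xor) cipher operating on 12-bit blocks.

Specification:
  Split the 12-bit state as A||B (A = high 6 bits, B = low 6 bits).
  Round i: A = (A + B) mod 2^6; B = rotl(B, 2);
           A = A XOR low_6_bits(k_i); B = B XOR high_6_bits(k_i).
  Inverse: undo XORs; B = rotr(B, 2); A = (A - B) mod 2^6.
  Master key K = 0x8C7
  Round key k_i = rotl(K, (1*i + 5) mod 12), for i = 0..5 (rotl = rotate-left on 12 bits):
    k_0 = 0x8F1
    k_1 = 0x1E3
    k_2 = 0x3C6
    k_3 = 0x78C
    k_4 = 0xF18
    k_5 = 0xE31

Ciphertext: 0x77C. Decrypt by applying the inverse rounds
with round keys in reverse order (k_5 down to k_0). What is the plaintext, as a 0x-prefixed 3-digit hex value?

0x7BB

s_0 = ciphertext = 0x77C
s_1 = InvRound(s_0, k_5) = 0xAC1
s_2 = InvRound(s_1, k_4) = 0x51F
s_3 = InvRound(s_2, k_3) = 0x210
s_4 = InvRound(s_3, k_2) = 0x5F7
s_5 = InvRound(s_4, k_1) = 0xA0C
s_6 = InvRound(s_5, k_0) = 0x7BB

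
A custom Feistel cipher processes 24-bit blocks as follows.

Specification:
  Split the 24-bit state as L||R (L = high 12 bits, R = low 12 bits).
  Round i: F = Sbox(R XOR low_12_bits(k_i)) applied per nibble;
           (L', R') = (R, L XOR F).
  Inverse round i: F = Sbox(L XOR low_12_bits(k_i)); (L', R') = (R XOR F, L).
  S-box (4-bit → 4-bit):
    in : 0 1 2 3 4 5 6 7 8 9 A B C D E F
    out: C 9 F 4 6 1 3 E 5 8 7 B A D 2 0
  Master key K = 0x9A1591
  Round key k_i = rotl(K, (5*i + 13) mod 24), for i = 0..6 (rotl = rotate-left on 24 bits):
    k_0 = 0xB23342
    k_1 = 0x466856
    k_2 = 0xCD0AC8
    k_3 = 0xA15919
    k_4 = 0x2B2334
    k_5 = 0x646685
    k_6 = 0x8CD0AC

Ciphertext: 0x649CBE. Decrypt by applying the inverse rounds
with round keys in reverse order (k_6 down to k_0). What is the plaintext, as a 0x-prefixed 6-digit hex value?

0xBC6275

s_0 = ciphertext = 0x649CBE
s_1 = InvRound(s_0, k_6) = 0xF9F649
s_2 = InvRound(s_1, k_5) = 0xEDEF9F
s_3 = InvRound(s_2, k_4) = 0x2B8EDE
s_4 = InvRound(s_3, k_3) = 0x5A72B8
s_5 = InvRound(s_4, k_2) = 0x2885A7
s_6 = InvRound(s_5, k_1) = 0x275288
s_7 = InvRound(s_6, k_0) = 0xBC6275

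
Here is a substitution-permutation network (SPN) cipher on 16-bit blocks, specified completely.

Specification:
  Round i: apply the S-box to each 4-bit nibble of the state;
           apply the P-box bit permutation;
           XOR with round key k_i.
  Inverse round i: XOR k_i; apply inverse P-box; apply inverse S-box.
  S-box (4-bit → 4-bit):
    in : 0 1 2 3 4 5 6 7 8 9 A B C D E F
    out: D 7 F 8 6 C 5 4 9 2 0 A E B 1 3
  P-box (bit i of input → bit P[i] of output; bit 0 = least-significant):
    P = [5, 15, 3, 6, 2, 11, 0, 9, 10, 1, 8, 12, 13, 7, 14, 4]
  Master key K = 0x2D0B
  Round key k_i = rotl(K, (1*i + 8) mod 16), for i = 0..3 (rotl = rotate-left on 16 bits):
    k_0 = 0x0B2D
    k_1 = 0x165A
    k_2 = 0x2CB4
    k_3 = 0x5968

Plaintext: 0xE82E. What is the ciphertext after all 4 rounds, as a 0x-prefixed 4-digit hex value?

0xFAD4

s_0 = plaintext = 0xE82E
s_1 = Round(s_0, k_0) = 0x3508
s_2 = Round(s_1, k_1) = 0x052F
s_3 = Round(s_2, k_2) = 0xD781
s_4 = Round(s_3, k_3) = 0xFAD4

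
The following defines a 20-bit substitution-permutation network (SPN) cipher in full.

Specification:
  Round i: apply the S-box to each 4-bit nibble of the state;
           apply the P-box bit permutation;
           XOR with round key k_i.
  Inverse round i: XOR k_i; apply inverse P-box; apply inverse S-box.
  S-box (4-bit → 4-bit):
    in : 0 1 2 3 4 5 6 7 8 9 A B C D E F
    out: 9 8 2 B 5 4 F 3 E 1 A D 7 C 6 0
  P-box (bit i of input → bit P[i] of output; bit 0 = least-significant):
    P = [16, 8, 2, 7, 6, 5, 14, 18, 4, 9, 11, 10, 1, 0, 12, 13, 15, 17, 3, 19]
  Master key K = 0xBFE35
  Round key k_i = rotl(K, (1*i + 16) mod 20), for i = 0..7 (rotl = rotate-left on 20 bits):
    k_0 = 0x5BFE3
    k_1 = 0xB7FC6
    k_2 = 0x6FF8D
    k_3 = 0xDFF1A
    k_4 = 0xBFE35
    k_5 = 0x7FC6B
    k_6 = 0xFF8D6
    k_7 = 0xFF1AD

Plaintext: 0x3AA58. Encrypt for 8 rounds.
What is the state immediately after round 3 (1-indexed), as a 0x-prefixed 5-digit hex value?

s_0 = plaintext = 0x3AA58
s_1 = Round(s_0, k_0) = 0xF5866
s_2 = Round(s_1, k_1) = 0xE2022
s_3 = Round(s_2, k_2) = 0x4FAB4
s_4 = Round(s_3, k_3) = 0x83956
s_5 = Round(s_4, k_4) = 0x09FAA
s_6 = Round(s_5, k_5) = 0xB7DC9
s_7 = Round(s_6, k_6) = 0x634BD
s_8 = Round(s_7, k_7) = 0x11972

0x4FAB4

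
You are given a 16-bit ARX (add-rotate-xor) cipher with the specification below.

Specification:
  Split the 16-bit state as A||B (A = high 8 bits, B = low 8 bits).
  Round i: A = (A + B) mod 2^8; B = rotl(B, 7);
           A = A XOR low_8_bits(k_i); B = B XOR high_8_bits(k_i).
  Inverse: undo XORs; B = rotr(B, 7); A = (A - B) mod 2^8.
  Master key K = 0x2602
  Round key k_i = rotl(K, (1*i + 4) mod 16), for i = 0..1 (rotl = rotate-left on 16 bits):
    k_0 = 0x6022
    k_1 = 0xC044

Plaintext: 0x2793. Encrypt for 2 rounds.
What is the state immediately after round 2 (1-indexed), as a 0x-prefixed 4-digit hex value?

s_0 = plaintext = 0x2793
s_1 = Round(s_0, k_0) = 0x98A9
s_2 = Round(s_1, k_1) = 0x0514

0x0514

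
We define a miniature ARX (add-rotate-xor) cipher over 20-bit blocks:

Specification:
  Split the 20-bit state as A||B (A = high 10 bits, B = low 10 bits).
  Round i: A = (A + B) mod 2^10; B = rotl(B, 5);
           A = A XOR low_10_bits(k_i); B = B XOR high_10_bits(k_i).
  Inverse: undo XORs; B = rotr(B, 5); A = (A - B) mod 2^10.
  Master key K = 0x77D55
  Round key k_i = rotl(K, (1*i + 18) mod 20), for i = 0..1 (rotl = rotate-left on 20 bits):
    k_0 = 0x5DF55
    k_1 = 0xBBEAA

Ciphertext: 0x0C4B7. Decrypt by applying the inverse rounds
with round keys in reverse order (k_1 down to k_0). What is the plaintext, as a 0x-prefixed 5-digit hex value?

0x0A4B3

s_0 = ciphertext = 0x0C4B7
s_1 = InvRound(s_0, k_1) = 0xE2712
s_2 = InvRound(s_1, k_0) = 0x0A4B3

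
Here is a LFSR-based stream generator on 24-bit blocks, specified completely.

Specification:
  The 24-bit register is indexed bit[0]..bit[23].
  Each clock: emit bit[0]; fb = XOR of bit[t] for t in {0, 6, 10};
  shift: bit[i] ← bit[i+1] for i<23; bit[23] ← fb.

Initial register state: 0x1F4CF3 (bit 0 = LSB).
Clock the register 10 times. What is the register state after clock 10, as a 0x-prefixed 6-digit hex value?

reg_0 = 0x1F4CF3
clock 1: out=1, reg = 0x8FA679
clock 2: out=1, reg = 0xC7D33C
clock 3: out=0, reg = 0x63E99E
clock 4: out=0, reg = 0x31F4CF
clock 5: out=1, reg = 0x98FA67
clock 6: out=1, reg = 0x4C7D33
clock 7: out=1, reg = 0x263E99
clock 8: out=1, reg = 0x131F4C
clock 9: out=0, reg = 0x098FA6
clock 10: out=0, reg = 0x84C7D3

0x84C7D3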